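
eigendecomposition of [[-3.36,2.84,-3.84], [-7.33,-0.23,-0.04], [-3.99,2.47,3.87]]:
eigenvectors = [[(0.28-0.46j),0.28+0.46j,-0.28+0.00j], [(0.8+0j),(0.8-0j),(0.32+0j)], [(0.04-0.25j),(0.04+0.25j),(0.91+0j)]]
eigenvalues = [(-2.84+4.27j), (-2.84-4.27j), (5.96+0j)]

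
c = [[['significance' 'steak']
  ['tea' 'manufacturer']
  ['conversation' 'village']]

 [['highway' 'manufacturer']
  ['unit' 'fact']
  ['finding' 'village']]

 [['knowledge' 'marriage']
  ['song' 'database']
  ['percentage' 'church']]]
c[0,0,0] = 'significance'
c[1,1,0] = 'unit'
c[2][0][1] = 'marriage'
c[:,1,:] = [['tea', 'manufacturer'], ['unit', 'fact'], ['song', 'database']]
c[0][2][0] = 'conversation'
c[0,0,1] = 'steak'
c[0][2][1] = 'village'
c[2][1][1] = 'database'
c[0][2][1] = 'village'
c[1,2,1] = 'village'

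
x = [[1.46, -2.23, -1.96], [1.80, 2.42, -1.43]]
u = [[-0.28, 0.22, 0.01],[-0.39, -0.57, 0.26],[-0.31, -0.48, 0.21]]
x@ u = [[1.07,2.53,-0.98], [-1.0,-0.30,0.35]]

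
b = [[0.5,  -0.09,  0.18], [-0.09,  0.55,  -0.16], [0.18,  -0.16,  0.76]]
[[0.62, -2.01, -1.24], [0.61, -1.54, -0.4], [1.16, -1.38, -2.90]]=b @ [[0.96,  -4.13,  -1.46], [1.76,  -3.97,  -2.10], [1.67,  -1.68,  -3.91]]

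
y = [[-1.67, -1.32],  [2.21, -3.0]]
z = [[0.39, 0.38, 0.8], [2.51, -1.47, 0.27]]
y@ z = [[-3.96,1.31,-1.69], [-6.67,5.25,0.96]]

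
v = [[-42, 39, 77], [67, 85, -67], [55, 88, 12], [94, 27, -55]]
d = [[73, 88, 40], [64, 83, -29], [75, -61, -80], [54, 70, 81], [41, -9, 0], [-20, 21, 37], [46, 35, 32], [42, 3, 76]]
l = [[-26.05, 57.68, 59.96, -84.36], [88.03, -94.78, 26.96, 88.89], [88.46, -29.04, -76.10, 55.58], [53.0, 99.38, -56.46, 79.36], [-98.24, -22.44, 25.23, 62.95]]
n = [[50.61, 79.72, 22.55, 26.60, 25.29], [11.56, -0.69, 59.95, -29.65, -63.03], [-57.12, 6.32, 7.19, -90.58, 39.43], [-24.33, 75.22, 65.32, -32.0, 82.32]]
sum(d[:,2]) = 157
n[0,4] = 25.29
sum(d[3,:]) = 205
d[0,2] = 40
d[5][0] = -20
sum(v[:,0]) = 174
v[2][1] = 88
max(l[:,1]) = 99.38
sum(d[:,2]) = 157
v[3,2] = -55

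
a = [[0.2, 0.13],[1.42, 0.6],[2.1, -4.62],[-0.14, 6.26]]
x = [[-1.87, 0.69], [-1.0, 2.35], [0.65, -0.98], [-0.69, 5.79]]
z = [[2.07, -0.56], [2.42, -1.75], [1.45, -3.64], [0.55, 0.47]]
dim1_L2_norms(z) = [2.14, 2.99, 3.92, 0.72]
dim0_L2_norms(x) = [2.32, 6.36]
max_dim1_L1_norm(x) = 6.48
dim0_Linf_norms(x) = [1.87, 5.79]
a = x + z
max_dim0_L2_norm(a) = 7.8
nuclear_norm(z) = 7.05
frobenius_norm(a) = 8.21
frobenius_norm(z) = 5.42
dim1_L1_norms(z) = [2.63, 4.17, 5.09, 1.02]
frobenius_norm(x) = 6.77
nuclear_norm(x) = 8.39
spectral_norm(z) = 5.03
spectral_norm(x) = 6.51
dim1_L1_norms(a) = [0.33, 2.02, 6.72, 6.4]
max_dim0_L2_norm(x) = 6.36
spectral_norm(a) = 7.91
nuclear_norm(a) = 10.10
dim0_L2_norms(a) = [2.55, 7.8]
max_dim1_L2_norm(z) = 3.92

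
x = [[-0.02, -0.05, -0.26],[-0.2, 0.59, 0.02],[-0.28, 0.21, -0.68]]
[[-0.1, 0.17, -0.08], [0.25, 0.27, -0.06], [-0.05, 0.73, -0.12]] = x @ [[-0.53,-1.10,-1.24], [0.23,0.11,-0.54], [0.37,-0.58,0.52]]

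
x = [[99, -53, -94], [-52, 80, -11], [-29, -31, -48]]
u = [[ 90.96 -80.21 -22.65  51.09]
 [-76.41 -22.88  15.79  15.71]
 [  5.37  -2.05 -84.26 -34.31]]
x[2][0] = -29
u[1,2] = 15.79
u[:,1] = [-80.21, -22.88, -2.05]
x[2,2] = -48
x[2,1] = -31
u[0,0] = 90.96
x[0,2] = -94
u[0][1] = -80.21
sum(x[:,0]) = 18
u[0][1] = -80.21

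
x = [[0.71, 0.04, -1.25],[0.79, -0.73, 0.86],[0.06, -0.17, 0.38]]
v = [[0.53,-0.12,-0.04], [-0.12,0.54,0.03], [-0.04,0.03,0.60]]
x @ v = [[0.42, -0.10, -0.78],[0.47, -0.46, 0.46],[0.04, -0.09, 0.22]]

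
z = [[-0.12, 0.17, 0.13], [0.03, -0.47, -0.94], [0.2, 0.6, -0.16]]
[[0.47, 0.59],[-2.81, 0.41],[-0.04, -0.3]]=z @ [[-0.08, -4.79],[0.67, 0.83],[2.65, -1.00]]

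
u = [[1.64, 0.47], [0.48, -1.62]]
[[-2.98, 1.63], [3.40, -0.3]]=u@[[-1.12,0.87], [-2.43,0.44]]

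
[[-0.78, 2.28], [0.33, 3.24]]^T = [[-0.78, 0.33], [2.28, 3.24]]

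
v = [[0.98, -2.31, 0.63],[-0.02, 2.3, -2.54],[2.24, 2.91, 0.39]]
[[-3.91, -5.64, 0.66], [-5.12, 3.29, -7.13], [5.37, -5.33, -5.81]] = v @ [[-1.26, -3.41, -2.21], [2.27, 0.86, -0.6], [4.08, -0.49, 2.28]]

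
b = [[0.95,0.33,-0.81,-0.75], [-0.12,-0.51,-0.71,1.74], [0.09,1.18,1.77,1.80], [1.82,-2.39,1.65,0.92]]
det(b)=21.654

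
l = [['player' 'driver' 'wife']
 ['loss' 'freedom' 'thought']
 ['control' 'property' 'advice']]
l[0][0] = 'player'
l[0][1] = 'driver'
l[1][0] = 'loss'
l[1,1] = 'freedom'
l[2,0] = 'control'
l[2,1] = 'property'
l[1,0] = 'loss'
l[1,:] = ['loss', 'freedom', 'thought']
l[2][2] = 'advice'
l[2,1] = 'property'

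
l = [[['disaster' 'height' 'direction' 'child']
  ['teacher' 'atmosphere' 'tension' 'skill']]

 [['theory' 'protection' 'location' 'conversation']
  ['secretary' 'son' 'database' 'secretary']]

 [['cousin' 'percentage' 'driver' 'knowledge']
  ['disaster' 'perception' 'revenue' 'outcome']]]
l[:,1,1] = ['atmosphere', 'son', 'perception']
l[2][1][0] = 'disaster'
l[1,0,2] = 'location'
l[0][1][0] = 'teacher'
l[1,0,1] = 'protection'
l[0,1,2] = 'tension'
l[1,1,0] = 'secretary'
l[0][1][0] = 'teacher'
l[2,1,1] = 'perception'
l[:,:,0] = [['disaster', 'teacher'], ['theory', 'secretary'], ['cousin', 'disaster']]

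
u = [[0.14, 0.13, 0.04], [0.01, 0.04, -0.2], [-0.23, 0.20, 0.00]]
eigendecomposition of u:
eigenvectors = [[-0.78+0.00j, 0.14-0.27j, 0.14+0.27j],[(-0.5+0j), (0.12+0.58j), (0.12-0.58j)],[0.38+0.00j, (0.74+0j), (0.74-0j)]]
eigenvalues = [(0.21+0j), (-0.01+0.24j), (-0.01-0.24j)]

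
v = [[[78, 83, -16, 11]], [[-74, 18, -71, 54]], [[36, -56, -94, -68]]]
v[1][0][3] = 54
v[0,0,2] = -16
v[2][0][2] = -94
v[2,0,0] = 36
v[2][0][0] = 36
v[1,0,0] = -74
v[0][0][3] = 11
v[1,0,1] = 18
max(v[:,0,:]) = 83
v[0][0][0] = 78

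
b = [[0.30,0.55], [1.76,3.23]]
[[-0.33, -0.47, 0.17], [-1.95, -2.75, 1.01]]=b@ [[-0.21, -0.37, 0.06], [-0.49, -0.65, 0.28]]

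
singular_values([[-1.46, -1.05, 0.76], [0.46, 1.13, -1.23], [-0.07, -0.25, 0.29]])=[2.52, 0.78, 0.0]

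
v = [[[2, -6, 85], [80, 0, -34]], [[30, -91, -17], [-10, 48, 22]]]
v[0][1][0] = 80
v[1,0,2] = -17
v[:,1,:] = [[80, 0, -34], [-10, 48, 22]]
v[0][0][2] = 85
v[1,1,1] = 48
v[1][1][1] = 48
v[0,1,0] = 80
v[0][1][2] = -34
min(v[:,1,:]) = -34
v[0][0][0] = 2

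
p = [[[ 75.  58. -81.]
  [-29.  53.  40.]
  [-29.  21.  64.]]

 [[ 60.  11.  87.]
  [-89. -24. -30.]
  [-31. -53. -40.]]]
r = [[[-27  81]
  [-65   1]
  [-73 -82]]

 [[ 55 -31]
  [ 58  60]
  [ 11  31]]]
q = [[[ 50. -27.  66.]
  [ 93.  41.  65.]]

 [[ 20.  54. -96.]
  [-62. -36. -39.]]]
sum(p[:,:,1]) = 66.0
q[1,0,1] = 54.0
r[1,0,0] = 55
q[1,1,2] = -39.0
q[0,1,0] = 93.0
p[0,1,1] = 53.0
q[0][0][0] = 50.0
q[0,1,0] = 93.0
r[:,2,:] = [[-73, -82], [11, 31]]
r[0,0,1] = 81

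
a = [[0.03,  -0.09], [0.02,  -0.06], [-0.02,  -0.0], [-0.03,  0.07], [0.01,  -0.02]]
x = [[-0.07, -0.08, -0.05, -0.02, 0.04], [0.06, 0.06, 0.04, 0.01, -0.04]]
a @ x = [[-0.01, -0.01, -0.01, -0.0, 0.0], [-0.0, -0.01, -0.00, -0.0, 0.00], [0.0, 0.00, 0.0, 0.00, -0.0], [0.01, 0.01, 0.0, 0.00, -0.0], [-0.00, -0.00, -0.0, -0.0, 0.0]]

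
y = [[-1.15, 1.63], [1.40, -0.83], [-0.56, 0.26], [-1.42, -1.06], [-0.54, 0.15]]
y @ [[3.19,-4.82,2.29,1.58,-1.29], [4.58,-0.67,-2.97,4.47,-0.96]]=[[3.80,4.45,-7.47,5.47,-0.08], [0.66,-6.19,5.67,-1.5,-1.01], [-0.60,2.53,-2.05,0.28,0.47], [-9.38,7.55,-0.1,-6.98,2.85], [-1.04,2.5,-1.68,-0.18,0.55]]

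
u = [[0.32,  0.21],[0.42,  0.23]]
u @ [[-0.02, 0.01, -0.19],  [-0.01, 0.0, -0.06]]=[[-0.01, 0.0, -0.07], [-0.01, 0.0, -0.09]]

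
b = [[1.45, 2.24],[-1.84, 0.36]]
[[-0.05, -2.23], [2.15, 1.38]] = b @ [[-1.04, -0.84], [0.65, -0.45]]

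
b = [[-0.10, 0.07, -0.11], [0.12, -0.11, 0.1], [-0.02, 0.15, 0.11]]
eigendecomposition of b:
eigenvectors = [[0.59,-0.78,-0.35], [-0.74,-0.43,0.19], [0.34,0.45,0.92]]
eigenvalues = [-0.25, 0.0, 0.15]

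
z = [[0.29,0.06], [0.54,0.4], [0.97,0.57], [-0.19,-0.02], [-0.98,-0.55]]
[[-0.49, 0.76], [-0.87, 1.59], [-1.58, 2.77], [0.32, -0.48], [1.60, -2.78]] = z@[[-1.70, 2.47],[0.12, 0.65]]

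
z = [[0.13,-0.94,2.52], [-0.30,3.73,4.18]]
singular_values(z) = [5.77, 2.32]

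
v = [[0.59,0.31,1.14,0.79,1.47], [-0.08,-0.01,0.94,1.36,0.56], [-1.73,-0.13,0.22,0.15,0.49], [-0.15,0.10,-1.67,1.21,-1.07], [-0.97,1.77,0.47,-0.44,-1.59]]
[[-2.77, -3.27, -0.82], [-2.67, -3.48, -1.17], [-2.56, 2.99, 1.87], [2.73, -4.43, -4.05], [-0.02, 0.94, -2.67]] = v @[[1.0, -1.82, -0.82],[0.07, -1.34, -2.15],[-1.54, 0.52, 0.82],[-0.49, -3.04, -1.7],[-0.84, 0.02, 0.5]]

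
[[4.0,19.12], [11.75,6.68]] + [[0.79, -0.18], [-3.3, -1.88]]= [[4.79, 18.94], [8.45, 4.80]]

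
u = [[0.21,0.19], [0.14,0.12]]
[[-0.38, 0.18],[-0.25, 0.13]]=u @ [[-0.66, 1.43], [-1.29, -0.62]]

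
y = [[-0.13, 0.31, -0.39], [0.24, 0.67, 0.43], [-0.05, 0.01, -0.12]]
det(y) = -0.00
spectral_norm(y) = 0.83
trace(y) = 0.42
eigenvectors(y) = [[0.34, 0.92, -0.92], [0.94, -0.32, 0.09], [-0.01, 0.23, 0.38]]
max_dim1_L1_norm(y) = 1.34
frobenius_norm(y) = 0.99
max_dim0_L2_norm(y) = 0.74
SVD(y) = [[0.01, -0.98, -0.21], [1.00, -0.01, 0.08], [-0.08, -0.21, 0.97]] @ diag([0.8343894194723498, 0.5265848069565826, 0.0016546162980468908]) @ [[0.29, 0.8, 0.52],[0.26, -0.59, 0.77],[-0.92, 0.09, 0.38]]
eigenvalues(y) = [0.75, -0.33, 0.0]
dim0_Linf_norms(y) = [0.24, 0.67, 0.43]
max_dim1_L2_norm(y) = 0.83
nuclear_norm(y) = 1.36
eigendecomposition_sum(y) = [[0.06, 0.25, 0.09], [0.17, 0.69, 0.26], [-0.0, -0.01, -0.00]] + [[-0.19, 0.06, -0.48], [0.07, -0.02, 0.17], [-0.05, 0.02, -0.12]] + [[0.0, -0.0, -0.00], [-0.00, 0.00, 0.00], [-0.00, 0.00, 0.0]]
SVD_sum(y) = [[0.00, 0.01, 0.0], [0.24, 0.67, 0.43], [-0.02, -0.06, -0.04]] + [[-0.13, 0.30, -0.39], [-0.0, 0.00, -0.0], [-0.03, 0.07, -0.08]] + [[0.0, -0.00, -0.0], [-0.00, 0.0, 0.0], [-0.00, 0.0, 0.0]]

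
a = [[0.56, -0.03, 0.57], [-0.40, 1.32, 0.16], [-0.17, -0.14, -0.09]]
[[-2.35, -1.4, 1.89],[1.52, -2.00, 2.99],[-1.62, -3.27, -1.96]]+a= [[-1.79,-1.43,2.46], [1.12,-0.68,3.15], [-1.79,-3.41,-2.05]]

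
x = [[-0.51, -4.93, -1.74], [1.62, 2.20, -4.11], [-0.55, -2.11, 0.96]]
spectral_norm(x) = 6.02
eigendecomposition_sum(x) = [[-1.38+0.00j,-1.84-0.00j,(4.22-0j)], [(1.4+0j),1.87+0.00j,-4.28+0.00j], [(-0.93+0j),(-1.24-0j),2.84-0.00j]] + [[0.44+0.94j,-1.54-0.21j,(-2.98-1.72j)], [(0.11-0.2j),(0.16+0.3j),(0.09+0.75j)], [0.19+0.22j,(-0.43+0.06j),(-0.94-0.24j)]] + [[(0.44-0.94j), -1.54+0.21j, -2.98+1.72j], [(0.11+0.2j), (0.16-0.3j), 0.09-0.75j], [0.19-0.22j, -0.43-0.06j, (-0.94+0.24j)]]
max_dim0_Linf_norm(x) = 4.93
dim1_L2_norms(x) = [5.25, 4.94, 2.38]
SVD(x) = [[-0.71, -0.66, -0.25],[0.58, -0.75, 0.31],[-0.39, 0.08, 0.92]] @ diag([6.019717743595816, 4.622825641000445, 0.13334684228176522]) @ [[0.25, 0.93, -0.25], [-0.2, 0.31, 0.93], [0.95, -0.18, 0.26]]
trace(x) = 2.65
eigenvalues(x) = [(3.33+0j), (-0.34+1j), (-0.34-1j)]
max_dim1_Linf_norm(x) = 4.93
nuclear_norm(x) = 10.78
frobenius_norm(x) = 7.59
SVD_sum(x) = [[-1.08, -4.0, 1.09], [0.89, 3.28, -0.89], [-0.6, -2.2, 0.6]] + [[0.61, -0.93, -2.82], [0.69, -1.07, -3.23], [-0.07, 0.11, 0.33]] + [[-0.03, 0.01, -0.01], [0.04, -0.01, 0.01], [0.12, -0.02, 0.03]]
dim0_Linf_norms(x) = [1.62, 4.93, 4.11]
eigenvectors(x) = [[-0.63+0.00j, 0.94+0.00j, (0.94-0j)], [0.64+0.00j, (-0.12-0.17j), (-0.12+0.17j)], [(-0.43+0j), 0.26-0.07j, (0.26+0.07j)]]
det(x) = 3.71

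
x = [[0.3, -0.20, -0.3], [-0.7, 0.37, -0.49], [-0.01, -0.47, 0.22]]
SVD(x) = [[-0.17, -0.86, 0.47], [0.92, 0.03, 0.39], [-0.35, 0.5, 0.79]] @ diag([0.9990661420349318, 0.458439841331063, 0.38483731071686217]) @ [[-0.69, 0.54, -0.48],[-0.62, -0.11, 0.77],[-0.37, -0.83, -0.41]]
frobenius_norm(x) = 1.16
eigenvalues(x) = [(0.65+0.01j), (0.65-0.01j), (-0.41+0j)]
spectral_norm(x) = 1.00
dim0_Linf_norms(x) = [0.7, 0.47, 0.49]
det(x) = -0.18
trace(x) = 0.89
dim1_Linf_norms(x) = [0.3, 0.7, 0.47]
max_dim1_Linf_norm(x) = 0.7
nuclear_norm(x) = 1.84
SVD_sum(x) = [[0.12, -0.09, 0.08], [-0.64, 0.50, -0.44], [0.24, -0.19, 0.17]] + [[0.25, 0.04, -0.31], [-0.01, -0.0, 0.01], [-0.14, -0.03, 0.18]] + [[-0.07,  -0.15,  -0.08], [-0.06,  -0.13,  -0.06], [-0.11,  -0.25,  -0.13]]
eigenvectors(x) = [[(0.24-0.02j), (0.24+0.02j), (0.43+0j)], [0.65+0.02j, 0.65-0.02j, 0.72+0.00j], [-0.72+0.00j, -0.72-0.00j, 0.54+0.00j]]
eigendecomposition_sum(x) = [[0.20+2.63j,  -0.05-1.32j,  -0.09-0.32j], [(-0.27+7.2j),  (0.27-3.6j),  -0.14-0.91j], [(0.06-7.89j),  -0.17+3.95j,  (0.19+0.99j)]] + [[0.20-2.63j, (-0.05+1.32j), (-0.09+0.32j)], [(-0.27-7.2j), (0.27+3.6j), -0.14+0.91j], [0.06+7.89j, -0.17-3.95j, (0.19-0.99j)]] + [[-0.10-0.00j, -0.10+0.00j, (-0.12+0j)], [-0.16-0.00j, (-0.16+0j), (-0.2+0j)], [(-0.12-0j), -0.12+0.00j, -0.15+0.00j]]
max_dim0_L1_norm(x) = 1.04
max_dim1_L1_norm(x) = 1.56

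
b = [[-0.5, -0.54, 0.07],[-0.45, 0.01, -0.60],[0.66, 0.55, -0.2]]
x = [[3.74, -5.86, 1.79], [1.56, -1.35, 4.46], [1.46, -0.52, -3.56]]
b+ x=[[3.24, -6.4, 1.86], [1.11, -1.34, 3.86], [2.12, 0.03, -3.76]]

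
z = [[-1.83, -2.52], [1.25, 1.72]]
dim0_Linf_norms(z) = [1.83, 2.52]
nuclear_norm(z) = 3.77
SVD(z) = [[-0.83, 0.56],  [0.56, 0.83]] @ diag([3.7709679917684795, 0.0006364413607431201]) @ [[0.59, 0.81], [0.81, -0.59]]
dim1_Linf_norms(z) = [2.52, 1.72]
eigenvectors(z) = [[-0.82, 0.81], [0.57, -0.58]]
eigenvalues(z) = [-0.08, -0.03]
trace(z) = -0.11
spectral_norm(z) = 3.77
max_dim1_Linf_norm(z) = 2.52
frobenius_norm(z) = 3.77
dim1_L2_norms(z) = [3.11, 2.13]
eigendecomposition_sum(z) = [[-2.88,-4.03], [2.00,2.8]] + [[1.05, 1.51], [-0.75, -1.08]]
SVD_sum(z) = [[-1.83, -2.52],[1.25, 1.72]] + [[0.00, -0.00], [0.00, -0.00]]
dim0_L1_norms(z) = [3.08, 4.24]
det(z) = 0.00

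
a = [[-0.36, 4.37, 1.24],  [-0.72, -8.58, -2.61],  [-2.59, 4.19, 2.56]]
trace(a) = -6.38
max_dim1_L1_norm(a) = 11.91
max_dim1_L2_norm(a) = 9.0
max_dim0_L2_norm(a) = 10.5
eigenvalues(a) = [1.33, -1.19, -6.52]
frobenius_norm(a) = 11.51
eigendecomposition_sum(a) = [[-0.09, -0.01, 0.06],[0.51, 0.08, -0.36],[-1.93, -0.29, 1.34]] + [[-1.48, -0.99, -0.20], [0.84, 0.56, 0.11], [-1.96, -1.31, -0.26]] + [[1.21, 5.37, 1.38], [-2.07, -9.21, -2.36], [1.30, 5.78, 1.48]]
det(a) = 10.27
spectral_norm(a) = 11.15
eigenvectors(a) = [[0.04, 0.57, 0.44], [-0.26, -0.32, -0.76], [0.97, 0.76, 0.48]]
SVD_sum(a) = [[-0.3,4.28,1.52], [0.58,-8.36,-2.97], [-0.32,4.67,1.66]] + [[0.05, 0.01, -0.02], [-1.25, -0.25, 0.47], [-2.29, -0.46, 0.85]] + [[-0.11,0.08,-0.26],[-0.05,0.03,-0.1],[0.02,-0.02,0.05]]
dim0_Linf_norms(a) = [2.59, 8.58, 2.61]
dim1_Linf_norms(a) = [4.37, 8.58, 4.19]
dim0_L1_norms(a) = [3.67, 17.14, 6.41]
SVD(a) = [[-0.41,0.02,-0.91], [0.8,-0.48,-0.37], [-0.45,-0.88,0.18]] @ diag([11.153171350425087, 2.8337229290184847, 0.32493566995937745]) @ [[0.07, -0.94, -0.33], [0.92, 0.19, -0.34], [0.38, -0.29, 0.88]]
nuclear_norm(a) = 14.31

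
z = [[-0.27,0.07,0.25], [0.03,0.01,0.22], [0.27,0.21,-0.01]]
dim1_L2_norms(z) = [0.37, 0.22, 0.34]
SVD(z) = [[-0.79, -0.38, 0.48], [-0.22, -0.56, -0.80], [0.57, -0.74, 0.36]] @ diag([0.4446566932669834, 0.30349719528330715, 0.13026848271181296]) @ [[0.81, 0.14, -0.57], [-0.38, -0.62, -0.69], [-0.45, 0.77, -0.45]]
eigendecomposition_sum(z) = [[0.04, 0.07, 0.08], [0.06, 0.10, 0.13], [0.08, 0.13, 0.16]] + [[-0.28,-0.04,0.19], [-0.09,-0.01,0.06], [0.22,0.03,-0.14]] + [[-0.03,0.04,-0.02],  [0.05,-0.08,0.04],  [-0.03,0.05,-0.02]]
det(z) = 0.02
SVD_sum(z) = [[-0.28, -0.05, 0.2],[-0.08, -0.01, 0.06],[0.21, 0.04, -0.14]] + [[0.04,0.07,0.08], [0.06,0.10,0.12], [0.08,0.14,0.16]] + [[-0.03, 0.05, -0.03], [0.05, -0.08, 0.05], [-0.02, 0.04, -0.02]]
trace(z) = -0.27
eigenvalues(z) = [0.3, -0.44, -0.13]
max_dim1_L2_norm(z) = 0.37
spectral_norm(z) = 0.44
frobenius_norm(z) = 0.55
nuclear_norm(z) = 0.88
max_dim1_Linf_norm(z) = 0.27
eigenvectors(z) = [[-0.38, -0.77, 0.41], [-0.58, -0.24, -0.79], [-0.72, 0.6, 0.45]]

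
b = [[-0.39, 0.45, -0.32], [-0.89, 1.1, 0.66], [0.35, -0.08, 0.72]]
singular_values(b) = [1.62, 0.95, 0.11]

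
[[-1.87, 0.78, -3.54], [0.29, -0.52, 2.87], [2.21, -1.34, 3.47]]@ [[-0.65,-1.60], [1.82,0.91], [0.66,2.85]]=[[0.30,-6.39], [0.76,7.24], [-1.59,5.13]]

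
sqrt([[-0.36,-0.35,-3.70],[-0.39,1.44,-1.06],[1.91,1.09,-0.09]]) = [[1.02, 0.13, -1.63], [-0.01, 1.27, -0.43], [0.86, 0.39, 1.22]]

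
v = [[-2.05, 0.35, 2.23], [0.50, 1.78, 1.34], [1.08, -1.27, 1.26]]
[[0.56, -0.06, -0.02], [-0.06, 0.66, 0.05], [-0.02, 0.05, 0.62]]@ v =[[-1.2, 0.11, 1.14],[0.51, 1.09, 0.81],[0.74, -0.71, 0.80]]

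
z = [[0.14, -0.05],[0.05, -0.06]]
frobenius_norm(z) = 0.17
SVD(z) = [[-0.90,-0.43], [-0.43,0.90]] @ diag([0.1640312423743285, 0.035968757625671505]) @ [[-0.9,0.43], [-0.43,-0.90]]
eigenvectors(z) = [[0.97, 0.26], [0.26, 0.97]]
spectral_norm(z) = 0.16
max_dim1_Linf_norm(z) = 0.14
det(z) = -0.01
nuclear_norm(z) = 0.20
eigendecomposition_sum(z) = [[0.14, -0.04], [0.04, -0.01]] + [[0.00, -0.01], [0.01, -0.05]]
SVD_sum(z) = [[0.13, -0.06], [0.06, -0.03]] + [[0.01, 0.01],[-0.01, -0.03]]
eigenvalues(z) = [0.13, -0.05]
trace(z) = 0.08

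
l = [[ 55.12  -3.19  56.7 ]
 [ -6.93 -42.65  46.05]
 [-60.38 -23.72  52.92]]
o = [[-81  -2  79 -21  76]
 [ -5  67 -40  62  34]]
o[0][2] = 79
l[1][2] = 46.05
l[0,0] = 55.12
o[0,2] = 79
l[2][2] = 52.92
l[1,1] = -42.65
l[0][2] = 56.7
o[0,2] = 79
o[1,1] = 67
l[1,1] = -42.65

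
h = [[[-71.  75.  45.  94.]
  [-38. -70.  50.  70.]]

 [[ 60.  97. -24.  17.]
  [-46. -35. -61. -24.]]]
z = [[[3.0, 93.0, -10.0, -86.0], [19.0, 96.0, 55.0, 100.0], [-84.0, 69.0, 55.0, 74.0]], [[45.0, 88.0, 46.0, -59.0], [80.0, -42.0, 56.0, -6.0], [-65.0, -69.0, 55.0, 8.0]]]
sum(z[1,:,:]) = 137.0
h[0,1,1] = -70.0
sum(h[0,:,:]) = 155.0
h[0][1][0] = -38.0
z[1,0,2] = 46.0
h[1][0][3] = 17.0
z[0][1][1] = 96.0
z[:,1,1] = [96.0, -42.0]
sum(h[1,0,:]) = 150.0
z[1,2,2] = 55.0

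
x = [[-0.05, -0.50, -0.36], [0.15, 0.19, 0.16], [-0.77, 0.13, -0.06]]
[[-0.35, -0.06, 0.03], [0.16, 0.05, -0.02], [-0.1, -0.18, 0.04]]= x @[[0.11, 0.16, -0.14],[0.21, -0.21, -0.36],[0.67, 0.44, 0.43]]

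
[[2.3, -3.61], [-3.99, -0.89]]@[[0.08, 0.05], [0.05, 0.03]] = [[0.0, 0.01], [-0.36, -0.23]]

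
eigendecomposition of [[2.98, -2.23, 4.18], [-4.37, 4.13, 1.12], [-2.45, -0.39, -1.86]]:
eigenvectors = [[-0.45+0.00j,0.62+0.00j,(0.62-0j)], [0.89+0.00j,(0.52+0.18j),(0.52-0.18j)], [(0.09+0j),(-0.25+0.5j),(-0.25-0.5j)]]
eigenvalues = [(6.49+0j), (-0.62+2.77j), (-0.62-2.77j)]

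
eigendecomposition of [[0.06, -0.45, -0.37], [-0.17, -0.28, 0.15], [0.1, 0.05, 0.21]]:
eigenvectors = [[(-0.6+0j),(0.87+0j),0.87-0.00j],[-0.79+0.00j,(-0.3-0.01j),-0.30+0.01j],[0.15+0.00j,(0.01-0.4j),(0.01+0.4j)]]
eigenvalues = [(-0.44+0j), (0.21+0.18j), (0.21-0.18j)]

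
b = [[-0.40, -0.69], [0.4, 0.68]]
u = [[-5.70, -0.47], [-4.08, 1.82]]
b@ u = [[5.10, -1.07], [-5.05, 1.05]]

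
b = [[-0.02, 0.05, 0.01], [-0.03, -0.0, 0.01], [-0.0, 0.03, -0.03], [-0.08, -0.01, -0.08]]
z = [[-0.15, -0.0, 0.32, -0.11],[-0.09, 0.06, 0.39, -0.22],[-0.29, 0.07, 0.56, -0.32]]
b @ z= [[-0.0, 0.00, 0.02, -0.01], [0.0, 0.0, -0.0, 0.00], [0.01, -0.0, -0.01, 0.0], [0.04, -0.01, -0.07, 0.04]]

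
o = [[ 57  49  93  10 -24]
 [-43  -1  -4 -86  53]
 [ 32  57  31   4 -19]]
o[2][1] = 57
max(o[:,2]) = 93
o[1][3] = -86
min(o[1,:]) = -86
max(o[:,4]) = 53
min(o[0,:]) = -24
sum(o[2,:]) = 105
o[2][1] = 57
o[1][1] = -1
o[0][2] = 93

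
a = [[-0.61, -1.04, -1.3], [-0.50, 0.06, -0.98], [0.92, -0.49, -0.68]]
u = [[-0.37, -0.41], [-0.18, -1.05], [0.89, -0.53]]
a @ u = [[-0.74,  2.03],[-0.70,  0.66],[-0.86,  0.50]]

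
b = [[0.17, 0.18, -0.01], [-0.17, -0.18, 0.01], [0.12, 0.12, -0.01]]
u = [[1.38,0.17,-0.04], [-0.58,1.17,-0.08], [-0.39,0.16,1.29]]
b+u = [[1.55, 0.35, -0.05], [-0.75, 0.99, -0.07], [-0.27, 0.28, 1.28]]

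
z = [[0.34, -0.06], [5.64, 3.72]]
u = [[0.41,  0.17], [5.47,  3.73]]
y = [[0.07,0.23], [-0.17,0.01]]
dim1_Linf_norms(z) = [0.34, 5.64]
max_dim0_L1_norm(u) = 5.88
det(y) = 0.04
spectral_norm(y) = 0.25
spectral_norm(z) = 6.76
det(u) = 0.60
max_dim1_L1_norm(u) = 9.2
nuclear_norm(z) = 7.00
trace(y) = 0.08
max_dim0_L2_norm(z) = 5.65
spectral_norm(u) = 6.63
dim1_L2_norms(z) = [0.35, 6.76]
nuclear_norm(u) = 6.73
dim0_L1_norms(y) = [0.24, 0.24]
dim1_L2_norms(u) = [0.44, 6.62]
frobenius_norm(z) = 6.77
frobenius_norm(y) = 0.29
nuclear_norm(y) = 0.41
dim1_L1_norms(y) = [0.3, 0.18]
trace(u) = 4.14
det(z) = 1.60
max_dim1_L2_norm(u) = 6.62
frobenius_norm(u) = 6.64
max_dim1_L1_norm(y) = 0.3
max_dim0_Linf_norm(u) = 5.47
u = z + y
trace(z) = 4.06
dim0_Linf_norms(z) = [5.64, 3.72]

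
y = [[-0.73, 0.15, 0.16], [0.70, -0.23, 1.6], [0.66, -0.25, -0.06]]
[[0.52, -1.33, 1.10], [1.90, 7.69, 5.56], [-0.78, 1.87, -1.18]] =y @ [[0.43, 1.93, 0.31], [3.88, -3.22, 4.58], [1.56, 3.50, 4.00]]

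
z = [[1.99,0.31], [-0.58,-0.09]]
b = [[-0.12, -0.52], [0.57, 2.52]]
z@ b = [[-0.06, -0.25], [0.02, 0.07]]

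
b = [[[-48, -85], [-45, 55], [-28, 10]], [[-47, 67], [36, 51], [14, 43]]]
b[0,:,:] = [[-48, -85], [-45, 55], [-28, 10]]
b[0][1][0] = -45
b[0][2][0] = -28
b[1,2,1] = 43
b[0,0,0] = -48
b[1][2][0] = 14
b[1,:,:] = [[-47, 67], [36, 51], [14, 43]]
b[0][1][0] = -45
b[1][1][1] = 51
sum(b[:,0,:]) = -113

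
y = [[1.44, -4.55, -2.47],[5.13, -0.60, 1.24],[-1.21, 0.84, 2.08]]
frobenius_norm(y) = 7.97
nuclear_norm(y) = 12.44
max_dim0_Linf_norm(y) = 5.13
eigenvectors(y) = [[-0.17-0.63j, -0.17+0.63j, -0.41+0.00j], [-0.74+0.00j, (-0.74-0j), (-0.37+0j)], [0.18+0.02j, 0.18-0.02j, (0.83+0j)]]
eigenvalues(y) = [(0.31+4.32j), (0.31-4.32j), (2.3+0j)]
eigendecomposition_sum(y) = [[0.74+2.16j, -2.12+0.45j, -0.58+1.27j], [2.58-0.15j, -0.16+2.45j, 1.21+1.03j], [(-0.65-0.03j), 0.10-0.60j, -0.27-0.29j]] + [[(0.74-2.16j), -2.12-0.45j, (-0.58-1.27j)], [2.58+0.15j, (-0.16-2.45j), 1.21-1.03j], [-0.65+0.03j, 0.10+0.60j, (-0.27+0.29j)]] + [[-0.04+0.00j,-0.31+0.00j,(-1.3+0j)],[-0.04+0.00j,-0.28+0.00j,-1.18+0.00j],[0.08-0.00j,0.63-0.00j,(2.63-0j)]]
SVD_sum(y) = [[3.32, -2.94, -1.29], [2.68, -2.37, -1.04], [-1.43, 1.26, 0.55]] + [[-1.76, -1.29, -1.58], [2.47, 1.82, 2.22], [0.54, 0.4, 0.49]] + [[-0.13,  -0.32,  0.4],[-0.02,  -0.04,  0.06],[-0.33,  -0.82,  1.04]]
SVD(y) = [[-0.74, 0.57, 0.36],[-0.60, -0.8, 0.05],[0.32, -0.18, 0.93]] @ diag([6.25807743020295, 4.720442822821386, 1.4633818483425751]) @ [[-0.72,0.64,0.28], [-0.65,-0.48,-0.59], [-0.24,-0.6,0.76]]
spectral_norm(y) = 6.26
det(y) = 43.23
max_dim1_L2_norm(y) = 5.37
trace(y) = 2.92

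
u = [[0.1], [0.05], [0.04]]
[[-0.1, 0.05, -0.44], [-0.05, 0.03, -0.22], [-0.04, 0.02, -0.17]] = u@[[-0.95,  0.52,  -4.36]]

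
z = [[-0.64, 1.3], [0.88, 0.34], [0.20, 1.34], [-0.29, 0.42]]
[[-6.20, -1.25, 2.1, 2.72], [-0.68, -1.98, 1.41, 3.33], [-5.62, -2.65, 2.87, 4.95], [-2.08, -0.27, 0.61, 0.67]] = z@[[0.90, -1.58, 0.82, 2.5], [-4.33, -1.74, 2.02, 3.32]]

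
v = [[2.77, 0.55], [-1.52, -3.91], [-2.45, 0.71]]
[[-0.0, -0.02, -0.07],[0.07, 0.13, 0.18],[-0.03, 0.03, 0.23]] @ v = [[0.20, 0.03], [-0.44, -0.34], [-0.69, 0.03]]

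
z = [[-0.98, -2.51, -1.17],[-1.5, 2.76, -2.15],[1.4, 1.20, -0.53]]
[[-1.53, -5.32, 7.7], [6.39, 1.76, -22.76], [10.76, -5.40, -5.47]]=z @[[4.88, -3.8, 1.57], [1.05, 1.72, -5.07], [-5.03, 4.04, 2.98]]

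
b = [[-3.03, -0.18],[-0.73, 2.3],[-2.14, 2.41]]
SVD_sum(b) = [[-1.8, 1.4],  [-1.57, 1.22],  [-2.5, 1.95]] + [[-1.23, -1.58], [0.84, 1.08], [0.36, 0.46]]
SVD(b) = [[-0.52, 0.8], [-0.45, -0.55], [-0.72, -0.23]] @ diag([4.381629825037657, 2.495039093148736]) @ [[0.79, -0.61], [-0.61, -0.79]]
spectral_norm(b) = 4.38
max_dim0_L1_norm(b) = 5.9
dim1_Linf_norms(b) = [3.03, 2.3, 2.41]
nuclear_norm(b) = 6.88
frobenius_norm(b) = 5.04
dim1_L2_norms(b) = [3.04, 2.41, 3.22]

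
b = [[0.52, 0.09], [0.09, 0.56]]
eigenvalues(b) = [0.45, 0.63]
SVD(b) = [[0.63,0.78],  [0.78,-0.63]] @ diag([0.6321954445729289, 0.4478045554270711]) @ [[0.63, 0.78], [0.78, -0.63]]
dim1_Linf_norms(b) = [0.52, 0.56]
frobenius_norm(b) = 0.77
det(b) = 0.28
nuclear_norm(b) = 1.08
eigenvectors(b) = [[-0.78, -0.63], [0.63, -0.78]]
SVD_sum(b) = [[0.25,0.31], [0.31,0.38]] + [[0.27, -0.22], [-0.22, 0.18]]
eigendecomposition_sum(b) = [[0.27,-0.22], [-0.22,0.18]] + [[0.25, 0.31], [0.31, 0.38]]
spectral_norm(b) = 0.63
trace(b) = 1.08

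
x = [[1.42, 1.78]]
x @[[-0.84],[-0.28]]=[[-1.69]]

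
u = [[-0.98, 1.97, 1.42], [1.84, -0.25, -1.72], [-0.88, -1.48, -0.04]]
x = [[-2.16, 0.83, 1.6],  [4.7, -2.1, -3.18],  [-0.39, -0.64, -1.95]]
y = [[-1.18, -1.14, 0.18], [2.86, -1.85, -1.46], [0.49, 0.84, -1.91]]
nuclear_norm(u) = 5.76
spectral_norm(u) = 3.38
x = y + u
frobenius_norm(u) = 4.03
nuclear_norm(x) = 8.74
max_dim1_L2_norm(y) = 3.71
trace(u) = -1.27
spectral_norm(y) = 3.84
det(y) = -10.43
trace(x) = -6.21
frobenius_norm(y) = 4.59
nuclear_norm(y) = 7.27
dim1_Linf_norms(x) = [2.16, 4.7, 1.95]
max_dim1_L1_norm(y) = 6.17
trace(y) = -4.94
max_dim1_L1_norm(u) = 4.37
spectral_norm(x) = 6.74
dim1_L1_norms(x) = [4.59, 9.98, 2.98]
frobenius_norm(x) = 6.99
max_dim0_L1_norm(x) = 7.25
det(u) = 1.43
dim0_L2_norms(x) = [5.19, 2.35, 4.06]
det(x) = -1.94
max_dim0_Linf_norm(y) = 2.86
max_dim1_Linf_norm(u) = 1.97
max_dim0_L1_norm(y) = 4.53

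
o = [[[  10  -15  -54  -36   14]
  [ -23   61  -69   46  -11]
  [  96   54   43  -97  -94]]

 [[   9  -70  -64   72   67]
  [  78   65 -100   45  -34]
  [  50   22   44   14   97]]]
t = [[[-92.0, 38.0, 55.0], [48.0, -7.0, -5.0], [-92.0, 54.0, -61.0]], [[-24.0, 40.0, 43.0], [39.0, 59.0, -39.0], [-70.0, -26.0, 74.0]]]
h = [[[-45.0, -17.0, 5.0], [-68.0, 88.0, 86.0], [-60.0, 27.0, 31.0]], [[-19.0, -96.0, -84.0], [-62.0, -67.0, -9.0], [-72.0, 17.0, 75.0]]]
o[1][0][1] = -70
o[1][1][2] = -100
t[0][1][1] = -7.0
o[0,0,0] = 10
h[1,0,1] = -96.0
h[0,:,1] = [-17.0, 88.0, 27.0]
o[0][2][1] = 54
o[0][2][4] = -94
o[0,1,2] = -69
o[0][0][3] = -36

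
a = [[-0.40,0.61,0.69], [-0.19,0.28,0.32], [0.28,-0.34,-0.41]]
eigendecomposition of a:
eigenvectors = [[0.77, 0.32, 0.9],[0.36, -0.61, 0.32],[-0.53, 0.72, 0.3]]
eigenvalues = [-0.58, -0.0, 0.05]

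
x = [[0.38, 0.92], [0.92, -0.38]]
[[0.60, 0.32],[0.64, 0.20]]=x @ [[0.82, 0.31], [0.31, 0.22]]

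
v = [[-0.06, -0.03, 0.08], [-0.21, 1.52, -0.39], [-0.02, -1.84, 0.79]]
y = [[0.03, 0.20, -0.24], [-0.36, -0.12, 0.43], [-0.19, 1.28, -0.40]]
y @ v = [[-0.04, 0.74, -0.27], [0.04, -0.96, 0.36], [-0.25, 2.69, -0.83]]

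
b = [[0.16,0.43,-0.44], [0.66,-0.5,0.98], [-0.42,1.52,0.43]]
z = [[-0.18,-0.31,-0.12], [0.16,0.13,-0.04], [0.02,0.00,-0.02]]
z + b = [[-0.02, 0.12, -0.56], [0.82, -0.37, 0.94], [-0.40, 1.52, 0.41]]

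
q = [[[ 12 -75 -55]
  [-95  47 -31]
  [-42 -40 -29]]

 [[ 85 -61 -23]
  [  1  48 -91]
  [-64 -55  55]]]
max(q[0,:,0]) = 12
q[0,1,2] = -31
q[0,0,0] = 12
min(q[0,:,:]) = -95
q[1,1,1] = 48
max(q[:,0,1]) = -61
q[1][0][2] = -23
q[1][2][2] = 55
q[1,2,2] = 55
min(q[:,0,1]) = -75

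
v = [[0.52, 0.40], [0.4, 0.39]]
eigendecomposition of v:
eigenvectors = [[0.76, -0.65], [0.65, 0.76]]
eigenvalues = [0.86, 0.05]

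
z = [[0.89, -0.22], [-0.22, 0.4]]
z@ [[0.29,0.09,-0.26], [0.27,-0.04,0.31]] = [[0.2, 0.09, -0.30],  [0.04, -0.04, 0.18]]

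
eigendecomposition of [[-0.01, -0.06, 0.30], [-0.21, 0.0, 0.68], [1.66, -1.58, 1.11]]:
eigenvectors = [[(0.6+0j), (0.21-0.15j), (0.21+0.15j)], [0.77+0.00j, (0.49-0.39j), 0.49+0.39j], [0.20+0.00j, 0.74+0.00j, (0.74-0j)]]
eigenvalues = [(0.01+0j), (0.54+0.49j), (0.54-0.49j)]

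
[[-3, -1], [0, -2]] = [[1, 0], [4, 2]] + [[-4, -1], [-4, -4]]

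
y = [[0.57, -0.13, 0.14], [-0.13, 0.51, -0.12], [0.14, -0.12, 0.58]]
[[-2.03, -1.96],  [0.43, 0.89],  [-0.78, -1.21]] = y @[[-3.47, -2.99], [-0.18, 0.69], [-0.55, -1.22]]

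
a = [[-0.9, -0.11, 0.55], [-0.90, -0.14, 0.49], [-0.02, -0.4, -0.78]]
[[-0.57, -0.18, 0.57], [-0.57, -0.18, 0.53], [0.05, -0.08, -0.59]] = a @ [[0.58, 0.01, -0.09], [0.01, 0.56, -0.19], [-0.09, -0.19, 0.86]]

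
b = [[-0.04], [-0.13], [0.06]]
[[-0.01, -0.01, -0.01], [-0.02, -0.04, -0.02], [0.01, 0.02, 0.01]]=b@ [[0.17,0.28,0.16]]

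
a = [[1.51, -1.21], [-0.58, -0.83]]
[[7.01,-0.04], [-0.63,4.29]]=a @ [[3.37, -2.67], [-1.59, -3.3]]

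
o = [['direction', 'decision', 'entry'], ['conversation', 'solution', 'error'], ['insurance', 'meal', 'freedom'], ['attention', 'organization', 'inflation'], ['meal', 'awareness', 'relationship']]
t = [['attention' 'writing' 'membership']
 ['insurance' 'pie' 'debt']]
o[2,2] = 'freedom'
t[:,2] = ['membership', 'debt']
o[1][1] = 'solution'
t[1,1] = 'pie'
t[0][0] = 'attention'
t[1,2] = 'debt'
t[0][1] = 'writing'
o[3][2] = 'inflation'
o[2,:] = ['insurance', 'meal', 'freedom']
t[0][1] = 'writing'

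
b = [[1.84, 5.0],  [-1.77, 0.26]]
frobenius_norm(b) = 5.62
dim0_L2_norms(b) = [2.55, 5.01]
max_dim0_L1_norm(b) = 5.26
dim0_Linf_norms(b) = [1.84, 5.0]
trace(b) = 2.10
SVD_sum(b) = [[1.96, 4.95], [-0.15, -0.38]] + [[-0.12,  0.05], [-1.62,  0.64]]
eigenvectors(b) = [[0.86+0.00j, (0.86-0j)], [(-0.14+0.49j), -0.14-0.49j]]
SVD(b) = [[1.0, -0.08],[-0.08, -1.00]] @ diag([5.3419781046562855, 1.7462445216443299]) @ [[0.37,0.93], [0.93,-0.37]]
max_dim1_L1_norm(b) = 6.84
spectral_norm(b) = 5.34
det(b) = 9.33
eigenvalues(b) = [(1.05+2.87j), (1.05-2.87j)]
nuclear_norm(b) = 7.09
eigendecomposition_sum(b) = [[(0.92+1.29j), 2.50-0.92j], [-0.88+0.32j, (0.13+1.58j)]] + [[0.92-1.29j,2.50+0.92j], [(-0.88-0.32j),0.13-1.58j]]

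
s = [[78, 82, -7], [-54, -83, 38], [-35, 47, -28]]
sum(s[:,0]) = -11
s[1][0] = -54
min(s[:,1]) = -83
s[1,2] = 38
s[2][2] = -28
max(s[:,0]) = 78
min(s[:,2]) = -28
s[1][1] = -83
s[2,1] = 47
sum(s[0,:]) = 153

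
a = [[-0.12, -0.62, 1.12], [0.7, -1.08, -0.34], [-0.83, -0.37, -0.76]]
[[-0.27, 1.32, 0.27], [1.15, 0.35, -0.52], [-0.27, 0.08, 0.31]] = a @ [[0.84,-0.38,-0.58], [-0.4,-0.79,0.04], [-0.37,0.7,0.2]]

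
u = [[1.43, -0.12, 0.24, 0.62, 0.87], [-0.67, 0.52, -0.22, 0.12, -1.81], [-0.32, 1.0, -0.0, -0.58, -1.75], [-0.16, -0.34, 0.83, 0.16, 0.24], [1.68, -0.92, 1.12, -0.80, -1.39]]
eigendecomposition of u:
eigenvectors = [[-0.17+0.00j,  (-0.32-0.16j),  (-0.32+0.16j),  (0.21-0.1j),  (0.21+0.1j)],  [(0.55+0j),  0.57+0.02j,  0.57-0.02j,  -0.19-0.36j,  (-0.19+0.36j)],  [0.32+0.00j,  0.65+0.00j,  0.65-0.00j,  -0.65+0.00j,  (-0.65-0j)],  [(-0.14+0j),  (0.27-0.07j),  (0.27+0.07j),  0.25+0.47j,  (0.25-0.47j)],  [0.73+0.00j,  (-0.21-0.06j),  (-0.21+0.06j),  (-0.26+0.06j),  -0.26-0.06j]]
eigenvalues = [(-1.83+0j), (1.37+0.32j), (1.37-0.32j), (-0.09+1.08j), (-0.09-1.08j)]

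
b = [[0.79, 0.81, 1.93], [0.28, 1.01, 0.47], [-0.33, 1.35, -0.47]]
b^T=[[0.79,0.28,-0.33], [0.81,1.01,1.35], [1.93,0.47,-0.47]]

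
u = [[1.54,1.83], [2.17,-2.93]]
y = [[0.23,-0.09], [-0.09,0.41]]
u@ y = [[0.19, 0.61], [0.76, -1.40]]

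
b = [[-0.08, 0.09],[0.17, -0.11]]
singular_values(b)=[0.23, 0.03]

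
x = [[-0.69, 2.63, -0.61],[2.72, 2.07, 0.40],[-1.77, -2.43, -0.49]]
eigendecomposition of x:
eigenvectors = [[-0.48,  -0.84,  -0.3], [-0.66,  0.52,  0.18], [0.58,  -0.12,  0.94]]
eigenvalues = [3.69, -2.4, -0.39]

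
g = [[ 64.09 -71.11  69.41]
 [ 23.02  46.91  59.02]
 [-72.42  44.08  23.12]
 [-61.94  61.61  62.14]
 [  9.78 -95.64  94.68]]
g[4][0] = 9.78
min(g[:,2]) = 23.12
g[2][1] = 44.08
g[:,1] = [-71.11, 46.91, 44.08, 61.61, -95.64]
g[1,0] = 23.02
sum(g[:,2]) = 308.37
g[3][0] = -61.94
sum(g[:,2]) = 308.37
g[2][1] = 44.08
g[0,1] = -71.11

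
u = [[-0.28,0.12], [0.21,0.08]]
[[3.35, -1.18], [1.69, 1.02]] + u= [[3.07, -1.06],[1.90, 1.10]]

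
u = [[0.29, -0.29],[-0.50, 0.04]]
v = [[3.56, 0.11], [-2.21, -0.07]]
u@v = [[1.67, 0.05], [-1.87, -0.06]]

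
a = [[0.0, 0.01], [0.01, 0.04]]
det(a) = -0.00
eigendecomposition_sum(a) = [[-0.0, 0.0], [0.0, -0.00]] + [[0.00, 0.01], [0.01, 0.04]]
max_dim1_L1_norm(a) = 0.05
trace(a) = 0.04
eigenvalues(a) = [-0.0, 0.04]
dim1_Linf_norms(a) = [0.01, 0.04]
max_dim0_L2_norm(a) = 0.04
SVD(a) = [[-0.23, -0.97], [-0.97, 0.23]] @ diag([0.0423606797749979, 0.0023606797749978975]) @ [[-0.23,-0.97], [0.97,-0.23]]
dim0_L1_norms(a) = [0.01, 0.05]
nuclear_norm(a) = 0.04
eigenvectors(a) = [[-0.97,-0.23], [0.23,-0.97]]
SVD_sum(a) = [[0.0,0.01], [0.01,0.04]] + [[-0.00, 0.00], [0.0, -0.0]]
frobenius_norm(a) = 0.04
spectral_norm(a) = 0.04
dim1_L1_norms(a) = [0.01, 0.05]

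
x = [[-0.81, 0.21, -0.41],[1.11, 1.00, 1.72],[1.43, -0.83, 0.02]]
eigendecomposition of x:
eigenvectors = [[(-0.25+0.17j), -0.25-0.17j, -0.34+0.00j],[-0.37-0.54j, -0.37+0.54j, (-0.77+0j)],[0.70+0.00j, 0.70-0.00j, 0.53+0.00j]]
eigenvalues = [(-0.05+1j), (-0.05-1j), (0.3+0j)]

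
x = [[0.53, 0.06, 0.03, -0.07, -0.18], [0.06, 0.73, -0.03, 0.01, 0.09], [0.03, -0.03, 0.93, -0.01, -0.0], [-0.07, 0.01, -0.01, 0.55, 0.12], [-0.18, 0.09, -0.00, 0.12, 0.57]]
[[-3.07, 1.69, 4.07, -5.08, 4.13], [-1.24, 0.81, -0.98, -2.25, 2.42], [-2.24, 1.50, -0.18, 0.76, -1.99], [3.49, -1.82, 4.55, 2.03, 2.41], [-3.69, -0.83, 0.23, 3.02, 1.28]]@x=[[-1.79, 1.25, 3.69, -2.11, 2.45], [-0.92, 0.74, -0.95, -0.84, 1.41], [-0.80, 0.79, -0.29, 0.35, -0.50], [1.30, -1.02, 4.37, 1.10, 0.83], [-2.44, -0.69, 0.10, 2.06, 1.68]]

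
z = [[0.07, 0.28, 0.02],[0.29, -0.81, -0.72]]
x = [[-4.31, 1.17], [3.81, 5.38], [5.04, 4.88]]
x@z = [[0.04, -2.15, -0.93], [1.83, -3.29, -3.80], [1.77, -2.54, -3.41]]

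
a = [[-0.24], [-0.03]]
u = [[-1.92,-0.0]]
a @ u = [[0.46,0.00], [0.06,0.0]]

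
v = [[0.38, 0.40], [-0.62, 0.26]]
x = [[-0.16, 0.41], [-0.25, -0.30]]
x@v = [[-0.32, 0.04], [0.09, -0.18]]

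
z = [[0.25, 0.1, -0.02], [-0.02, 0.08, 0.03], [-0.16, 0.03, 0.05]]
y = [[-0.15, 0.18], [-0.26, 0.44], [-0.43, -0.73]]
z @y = [[-0.05, 0.10], [-0.03, 0.01], [-0.01, -0.05]]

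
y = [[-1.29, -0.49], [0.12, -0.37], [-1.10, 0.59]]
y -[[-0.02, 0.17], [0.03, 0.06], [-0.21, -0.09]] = [[-1.27, -0.66], [0.09, -0.43], [-0.89, 0.68]]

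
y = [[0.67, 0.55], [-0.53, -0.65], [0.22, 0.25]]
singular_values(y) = [1.25, 0.12]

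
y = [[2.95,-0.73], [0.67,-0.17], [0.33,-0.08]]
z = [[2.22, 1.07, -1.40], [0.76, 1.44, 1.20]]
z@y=[[6.8, -1.69], [3.60, -0.9]]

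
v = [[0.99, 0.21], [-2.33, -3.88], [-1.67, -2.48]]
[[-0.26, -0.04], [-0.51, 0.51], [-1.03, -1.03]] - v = [[-1.25, -0.25], [1.82, 4.39], [0.64, 1.45]]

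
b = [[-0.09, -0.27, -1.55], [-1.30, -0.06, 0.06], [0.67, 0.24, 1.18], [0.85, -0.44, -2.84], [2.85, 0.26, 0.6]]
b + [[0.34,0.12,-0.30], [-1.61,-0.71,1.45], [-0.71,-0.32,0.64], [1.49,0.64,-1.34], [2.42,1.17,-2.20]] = [[0.25,-0.15,-1.85],[-2.91,-0.77,1.51],[-0.04,-0.08,1.82],[2.34,0.20,-4.18],[5.27,1.43,-1.6]]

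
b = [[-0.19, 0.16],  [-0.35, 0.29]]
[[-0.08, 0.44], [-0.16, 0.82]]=b @ [[1.87, -2.56], [1.72, -0.27]]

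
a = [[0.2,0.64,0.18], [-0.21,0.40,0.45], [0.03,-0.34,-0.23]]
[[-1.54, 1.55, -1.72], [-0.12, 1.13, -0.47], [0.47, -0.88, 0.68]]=a@[[-2.96, 2.72, -0.20], [-1.35, 0.67, -3.08], [-0.45, 3.18, 1.59]]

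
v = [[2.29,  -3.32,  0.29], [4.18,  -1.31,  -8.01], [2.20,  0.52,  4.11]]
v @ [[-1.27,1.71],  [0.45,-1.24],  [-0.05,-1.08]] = [[-4.42, 7.72], [-5.5, 17.42], [-2.77, -1.32]]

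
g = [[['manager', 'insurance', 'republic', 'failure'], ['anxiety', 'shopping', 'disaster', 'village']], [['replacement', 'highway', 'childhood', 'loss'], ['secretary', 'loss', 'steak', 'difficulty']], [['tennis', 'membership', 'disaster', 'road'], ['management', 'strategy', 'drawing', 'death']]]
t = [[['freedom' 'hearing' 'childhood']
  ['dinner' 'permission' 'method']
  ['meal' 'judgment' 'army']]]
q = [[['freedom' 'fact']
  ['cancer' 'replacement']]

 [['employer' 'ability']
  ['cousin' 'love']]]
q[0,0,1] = 'fact'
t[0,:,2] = ['childhood', 'method', 'army']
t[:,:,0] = [['freedom', 'dinner', 'meal']]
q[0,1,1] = 'replacement'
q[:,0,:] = [['freedom', 'fact'], ['employer', 'ability']]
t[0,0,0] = 'freedom'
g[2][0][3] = 'road'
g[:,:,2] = [['republic', 'disaster'], ['childhood', 'steak'], ['disaster', 'drawing']]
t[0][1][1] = 'permission'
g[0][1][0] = 'anxiety'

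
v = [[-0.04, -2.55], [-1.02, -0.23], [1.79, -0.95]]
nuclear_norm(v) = 4.76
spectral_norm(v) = 2.82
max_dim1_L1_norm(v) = 2.74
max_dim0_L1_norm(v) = 3.73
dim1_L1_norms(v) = [2.59, 1.25, 2.74]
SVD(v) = [[0.84, 0.47], [-0.05, 0.54], [0.53, -0.7]] @ diag([2.821156890681555, 1.935219315261188]) @ [[0.34, -0.94], [-0.94, -0.34]]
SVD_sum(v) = [[0.82, -2.23], [-0.05, 0.13], [0.52, -1.42]] + [[-0.86, -0.32],[-0.97, -0.36],[1.27, 0.47]]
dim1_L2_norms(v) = [2.55, 1.05, 2.03]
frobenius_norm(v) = 3.42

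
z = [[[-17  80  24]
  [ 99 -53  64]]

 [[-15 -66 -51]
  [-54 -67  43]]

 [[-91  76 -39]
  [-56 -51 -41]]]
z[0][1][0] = 99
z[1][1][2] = 43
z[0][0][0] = -17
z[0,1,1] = -53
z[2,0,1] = 76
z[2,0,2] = -39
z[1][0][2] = -51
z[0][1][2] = 64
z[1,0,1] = -66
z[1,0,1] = -66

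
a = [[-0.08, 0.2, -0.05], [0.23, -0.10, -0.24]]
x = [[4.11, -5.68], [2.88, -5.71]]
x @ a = [[-1.64, 1.39, 1.16], [-1.54, 1.15, 1.23]]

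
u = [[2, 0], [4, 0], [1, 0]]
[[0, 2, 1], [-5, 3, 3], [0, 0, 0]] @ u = [[9, 0], [5, 0], [0, 0]]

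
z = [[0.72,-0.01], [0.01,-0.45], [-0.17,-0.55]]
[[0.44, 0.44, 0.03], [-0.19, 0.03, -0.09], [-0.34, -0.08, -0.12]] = z @[[0.62, 0.61, 0.05], [0.43, -0.05, 0.2]]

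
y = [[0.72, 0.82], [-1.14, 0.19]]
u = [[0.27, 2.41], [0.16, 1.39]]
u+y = [[0.99, 3.23],[-0.98, 1.58]]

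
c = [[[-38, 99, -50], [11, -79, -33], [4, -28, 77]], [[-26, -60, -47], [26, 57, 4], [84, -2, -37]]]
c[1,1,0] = 26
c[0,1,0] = 11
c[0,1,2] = -33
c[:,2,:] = [[4, -28, 77], [84, -2, -37]]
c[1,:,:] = [[-26, -60, -47], [26, 57, 4], [84, -2, -37]]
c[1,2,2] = -37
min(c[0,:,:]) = -79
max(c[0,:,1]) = 99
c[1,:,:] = [[-26, -60, -47], [26, 57, 4], [84, -2, -37]]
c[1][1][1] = 57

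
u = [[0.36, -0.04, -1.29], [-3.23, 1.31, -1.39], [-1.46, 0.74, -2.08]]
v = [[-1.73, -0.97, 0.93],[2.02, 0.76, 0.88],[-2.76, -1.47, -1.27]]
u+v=[[-1.37, -1.01, -0.36], [-1.21, 2.07, -0.51], [-4.22, -0.73, -3.35]]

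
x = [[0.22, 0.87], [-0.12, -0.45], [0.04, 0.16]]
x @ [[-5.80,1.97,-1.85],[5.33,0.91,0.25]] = [[3.36, 1.23, -0.19], [-1.7, -0.65, 0.11], [0.62, 0.22, -0.03]]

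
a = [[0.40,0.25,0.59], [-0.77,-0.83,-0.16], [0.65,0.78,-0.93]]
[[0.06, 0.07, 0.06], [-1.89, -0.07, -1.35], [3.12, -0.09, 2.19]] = a @ [[1.27, -0.17, 0.86], [1.35, 0.21, 1.01], [-1.33, 0.15, -0.91]]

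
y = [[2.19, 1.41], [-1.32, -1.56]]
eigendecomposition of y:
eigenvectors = [[0.92, -0.41], [-0.39, 0.91]]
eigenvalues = [1.6, -0.97]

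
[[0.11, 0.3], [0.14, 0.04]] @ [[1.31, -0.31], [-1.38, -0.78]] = [[-0.27, -0.27], [0.13, -0.07]]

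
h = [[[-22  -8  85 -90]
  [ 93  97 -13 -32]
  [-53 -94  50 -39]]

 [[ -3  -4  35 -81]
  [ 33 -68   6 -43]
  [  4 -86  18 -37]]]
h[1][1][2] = 6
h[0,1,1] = 97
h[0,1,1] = 97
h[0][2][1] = -94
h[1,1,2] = 6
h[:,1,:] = [[93, 97, -13, -32], [33, -68, 6, -43]]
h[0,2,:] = [-53, -94, 50, -39]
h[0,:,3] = [-90, -32, -39]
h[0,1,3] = -32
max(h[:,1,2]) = 6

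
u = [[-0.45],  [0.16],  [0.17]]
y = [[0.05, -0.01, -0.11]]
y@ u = [[-0.04]]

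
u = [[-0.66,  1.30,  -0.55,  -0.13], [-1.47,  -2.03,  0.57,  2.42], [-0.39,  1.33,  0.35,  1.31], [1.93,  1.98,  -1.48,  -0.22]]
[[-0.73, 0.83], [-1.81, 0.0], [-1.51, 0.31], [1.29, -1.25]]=u @[[0.76, -0.82], [-0.34, 0.26], [-0.26, 0.17], [-0.51, -0.32]]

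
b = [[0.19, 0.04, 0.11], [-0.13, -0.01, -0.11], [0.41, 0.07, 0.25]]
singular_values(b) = [0.56, 0.03, 0.0]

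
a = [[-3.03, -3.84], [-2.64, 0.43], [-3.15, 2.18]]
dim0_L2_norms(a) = [5.11, 4.44]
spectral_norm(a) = 5.26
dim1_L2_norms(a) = [4.89, 2.67, 3.83]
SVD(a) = [[-0.82,0.53], [-0.42,-0.35], [-0.37,-0.77]] @ diag([5.2646017506744105, 4.247336625085883]) @ [[0.91, 0.41],[0.41, -0.91]]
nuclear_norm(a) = 9.51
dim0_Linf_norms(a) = [3.15, 3.84]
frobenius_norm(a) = 6.76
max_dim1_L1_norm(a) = 6.87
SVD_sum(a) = [[-3.96, -1.79],  [-2.03, -0.92],  [-1.80, -0.81]] + [[0.93, -2.05], [-0.61, 1.35], [-1.35, 2.99]]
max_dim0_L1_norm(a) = 8.82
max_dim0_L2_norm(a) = 5.11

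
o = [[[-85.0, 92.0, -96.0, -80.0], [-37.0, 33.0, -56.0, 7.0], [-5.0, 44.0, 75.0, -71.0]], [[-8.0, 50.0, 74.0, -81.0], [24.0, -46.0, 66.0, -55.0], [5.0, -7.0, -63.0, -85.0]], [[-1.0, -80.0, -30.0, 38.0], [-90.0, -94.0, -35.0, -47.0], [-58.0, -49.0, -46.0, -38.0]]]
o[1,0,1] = 50.0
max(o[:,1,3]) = 7.0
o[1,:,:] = [[-8.0, 50.0, 74.0, -81.0], [24.0, -46.0, 66.0, -55.0], [5.0, -7.0, -63.0, -85.0]]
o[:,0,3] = [-80.0, -81.0, 38.0]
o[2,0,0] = -1.0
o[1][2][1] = -7.0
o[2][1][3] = -47.0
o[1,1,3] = -55.0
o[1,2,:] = [5.0, -7.0, -63.0, -85.0]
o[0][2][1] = 44.0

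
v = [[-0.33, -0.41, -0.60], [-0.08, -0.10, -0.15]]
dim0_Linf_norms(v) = [0.33, 0.41, 0.6]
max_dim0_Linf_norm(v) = 0.6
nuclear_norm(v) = 0.82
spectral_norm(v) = 0.82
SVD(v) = [[-0.97, -0.24], [-0.24, 0.97]] @ diag([0.822127291216683, 0.0025917246611688667]) @ [[0.41,0.51,0.75], [0.58,0.49,-0.65]]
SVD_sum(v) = [[-0.33, -0.41, -0.60],[-0.08, -0.1, -0.15]] + [[-0.0, -0.0, 0.0],  [0.0, 0.0, -0.0]]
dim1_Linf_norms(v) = [0.6, 0.15]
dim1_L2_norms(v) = [0.8, 0.2]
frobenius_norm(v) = 0.82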